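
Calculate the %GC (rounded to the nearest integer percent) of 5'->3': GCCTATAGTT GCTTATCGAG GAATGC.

46%

Counting bases: T=8, A=6, C=5, G=7
G+C = 7 + 5 = 12 out of 26 bases
%GC = 12/26 × 100 = 46.15% ≈ 46%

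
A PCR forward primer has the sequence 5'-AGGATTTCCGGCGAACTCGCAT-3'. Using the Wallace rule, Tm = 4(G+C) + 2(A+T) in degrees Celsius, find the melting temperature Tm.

A=5, G=6, T=5, C=6
AT pairs contribute 10, GC pairs contribute 12.
Tm = 2(10) + 4(12) = 20 + 48 = 68°C

68°C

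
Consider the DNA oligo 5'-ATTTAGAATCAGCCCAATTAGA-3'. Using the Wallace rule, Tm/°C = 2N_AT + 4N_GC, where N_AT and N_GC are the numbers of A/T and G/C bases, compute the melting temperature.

C=4, G=3, T=6, A=9
A+T = 15, G+C = 7
Tm = 2(15) + 4(7) = 30 + 28 = 58°C

58°C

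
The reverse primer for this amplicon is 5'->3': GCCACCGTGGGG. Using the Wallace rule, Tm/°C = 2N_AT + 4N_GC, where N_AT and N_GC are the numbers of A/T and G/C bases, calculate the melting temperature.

Scanning the sequence gives C=4, T=1, A=1, G=6.
AT pairs contribute 2, GC pairs contribute 10.
Tm = 2(2) + 4(10) = 4 + 40 = 44°C

44°C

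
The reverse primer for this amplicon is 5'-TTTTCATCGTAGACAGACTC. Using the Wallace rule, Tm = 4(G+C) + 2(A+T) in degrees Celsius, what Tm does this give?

C=5, G=3, A=5, T=7
A+T = 12, G+C = 8
Tm = 2(12) + 4(8) = 24 + 32 = 56°C

56°C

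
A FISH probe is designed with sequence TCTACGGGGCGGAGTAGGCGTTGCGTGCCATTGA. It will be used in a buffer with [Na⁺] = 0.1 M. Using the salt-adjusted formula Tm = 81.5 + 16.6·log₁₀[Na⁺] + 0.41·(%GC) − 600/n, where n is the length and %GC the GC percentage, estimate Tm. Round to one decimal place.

72.6°C

Length n = 34. Counting bases: C=7, T=8, A=5, G=14
G+C = 21, so %GC = 21/34 × 100 = 61.765%
Salt term: 16.6 × (-1) = -16.6
GC term: 0.41 × 61.765 = 25.324; length term: −600/34 = −17.647
Tm = 81.5 + (-16.6) + 25.324 − 17.647 = 72.577 → 72.6°C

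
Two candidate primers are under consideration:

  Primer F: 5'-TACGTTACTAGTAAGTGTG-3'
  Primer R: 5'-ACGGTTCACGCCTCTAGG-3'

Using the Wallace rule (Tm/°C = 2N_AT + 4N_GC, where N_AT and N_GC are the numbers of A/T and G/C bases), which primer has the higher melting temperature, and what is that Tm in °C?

Primer R, 58°C

Primer F: A+T=12, G+C=7 → Tm = 2(12)+4(7) = 52°C
Primer R: A+T=7, G+C=11 → Tm = 2(7)+4(11) = 58°C
52°C vs 58°C → primer R is higher.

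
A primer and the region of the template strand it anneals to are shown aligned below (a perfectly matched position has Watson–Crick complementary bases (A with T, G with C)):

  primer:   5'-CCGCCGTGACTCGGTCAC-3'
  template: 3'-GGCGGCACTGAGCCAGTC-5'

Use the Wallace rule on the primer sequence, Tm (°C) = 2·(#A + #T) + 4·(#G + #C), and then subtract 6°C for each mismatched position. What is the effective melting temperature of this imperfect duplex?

Primer base counts: A=2, T=3, G=5, C=8 → A+T=5, G+C=13
Perfect-match Tm = 2(5) + 4(13) = 10 + 52 = 62°C
Mismatches (positions where the bases are not complementary): 1 (at position 18)
Effective Tm = 62 − 1×6 = 62 − 6 = 56°C

56°C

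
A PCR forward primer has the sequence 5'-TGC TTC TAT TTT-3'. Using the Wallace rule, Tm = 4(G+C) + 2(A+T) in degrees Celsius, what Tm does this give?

30°C

Scanning the sequence gives C=2, A=1, G=1, T=8.
So N_AT = 9 and N_GC = 3.
Tm = 2×9 + 4×3 = 30°C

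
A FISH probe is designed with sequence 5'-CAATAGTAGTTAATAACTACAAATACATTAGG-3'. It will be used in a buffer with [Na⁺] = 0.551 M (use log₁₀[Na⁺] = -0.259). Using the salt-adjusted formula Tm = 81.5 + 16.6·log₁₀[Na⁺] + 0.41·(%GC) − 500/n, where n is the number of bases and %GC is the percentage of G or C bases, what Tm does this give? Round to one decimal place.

Length n = 32. Base counts: C=4, G=4, A=15, T=9
G+C = 8, so %GC = 8/32 × 100 = 25%
Salt term: 16.6 × (-0.259) = -4.299
GC term: 0.41 × 25 = 10.25; length term: −500/32 = −15.625
Tm = 81.5 + (-4.299) + 10.25 − 15.625 = 71.826 → 71.8°C

71.8°C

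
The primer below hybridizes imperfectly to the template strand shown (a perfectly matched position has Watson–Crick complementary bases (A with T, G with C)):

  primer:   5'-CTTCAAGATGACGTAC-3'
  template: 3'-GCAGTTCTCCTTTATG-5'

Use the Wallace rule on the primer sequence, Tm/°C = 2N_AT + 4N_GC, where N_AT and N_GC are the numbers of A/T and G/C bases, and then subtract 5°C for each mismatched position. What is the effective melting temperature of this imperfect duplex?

26°C

Primer base counts: A=5, T=4, G=3, C=4 → A+T=9, G+C=7
Perfect-match Tm = 2(9) + 4(7) = 18 + 28 = 46°C
Mismatches (positions where the bases are not complementary): 4 (at positions 2, 9, 12, 13)
Effective Tm = 46 − 4×5 = 46 − 20 = 26°C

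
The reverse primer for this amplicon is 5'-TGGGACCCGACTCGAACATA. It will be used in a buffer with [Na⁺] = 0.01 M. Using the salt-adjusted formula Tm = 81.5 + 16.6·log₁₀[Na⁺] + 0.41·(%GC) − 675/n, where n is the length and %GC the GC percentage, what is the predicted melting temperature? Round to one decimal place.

37.1°C

Length n = 20. Counting bases: G=5, C=6, A=6, T=3
G+C = 11, so %GC = 11/20 × 100 = 55%
Salt term: 16.6 × (-2) = -33.2
GC term: 0.41 × 55 = 22.55; length term: −675/20 = −33.75
Tm = 81.5 + (-33.2) + 22.55 − 33.75 = 37.1 → 37.1°C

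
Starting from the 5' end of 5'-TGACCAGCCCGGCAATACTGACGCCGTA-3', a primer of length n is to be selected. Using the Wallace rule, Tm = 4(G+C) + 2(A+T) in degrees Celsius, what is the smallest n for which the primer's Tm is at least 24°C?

First 7 bases: TGACCAG → Tm = 22°C (< 24°C)
First 8 bases: TGACCAGC → Tm = 26°C (≥ 24°C)
Since every base adds ≥2°C, Tm only increases with n, so the threshold is first crossed at n = 8.

n = 8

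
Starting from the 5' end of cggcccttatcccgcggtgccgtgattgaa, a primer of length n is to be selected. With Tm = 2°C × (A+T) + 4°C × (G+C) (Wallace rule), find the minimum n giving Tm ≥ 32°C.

First 9 bases: CGGCCCTTA → Tm = 30°C (< 32°C)
First 10 bases: CGGCCCTTAT → Tm = 32°C (≥ 32°C)
Since every base adds ≥2°C, Tm only increases with n, so the threshold is first crossed at n = 10.

n = 10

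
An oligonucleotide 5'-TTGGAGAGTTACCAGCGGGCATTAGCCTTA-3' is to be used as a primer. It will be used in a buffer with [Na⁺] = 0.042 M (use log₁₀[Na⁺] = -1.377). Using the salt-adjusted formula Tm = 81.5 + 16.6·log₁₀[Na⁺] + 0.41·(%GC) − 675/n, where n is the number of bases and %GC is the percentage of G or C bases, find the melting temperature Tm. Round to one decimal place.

56.6°C

Length n = 30. Counting bases: C=6, G=9, A=7, T=8
G+C = 15, so %GC = 15/30 × 100 = 50%
Salt term: 16.6 × (-1.377) = -22.858
GC term: 0.41 × 50 = 20.5; length term: −675/30 = −22.5
Tm = 81.5 + (-22.858) + 20.5 − 22.5 = 56.642 → 56.6°C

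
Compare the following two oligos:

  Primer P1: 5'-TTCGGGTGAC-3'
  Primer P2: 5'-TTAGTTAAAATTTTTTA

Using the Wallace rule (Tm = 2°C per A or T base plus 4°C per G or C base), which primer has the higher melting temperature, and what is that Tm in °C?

Primer P1: A+T=4, G+C=6 → Tm = 2(4)+4(6) = 32°C
Primer P2: A+T=16, G+C=1 → Tm = 2(16)+4(1) = 36°C
32°C vs 36°C → primer P2 is higher.

Primer P2, 36°C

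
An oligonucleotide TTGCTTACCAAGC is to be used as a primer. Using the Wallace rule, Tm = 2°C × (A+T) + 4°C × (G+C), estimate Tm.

38°C

Base counts: A=3, C=4, T=4, G=2
AT pairs contribute 7, GC pairs contribute 6.
Tm = 2×7 + 4×6 = 38°C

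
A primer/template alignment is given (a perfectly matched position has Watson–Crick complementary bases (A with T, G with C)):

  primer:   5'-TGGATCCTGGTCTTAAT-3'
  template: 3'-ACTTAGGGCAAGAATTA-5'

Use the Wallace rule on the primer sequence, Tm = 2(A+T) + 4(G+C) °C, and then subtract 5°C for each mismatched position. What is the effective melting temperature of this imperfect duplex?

33°C

Primer base counts: A=3, T=7, G=4, C=3 → A+T=10, G+C=7
Perfect-match Tm = 2(10) + 4(7) = 20 + 28 = 48°C
Mismatches (positions where the bases are not complementary): 3 (at positions 3, 8, 10)
Effective Tm = 48 − 3×5 = 48 − 15 = 33°C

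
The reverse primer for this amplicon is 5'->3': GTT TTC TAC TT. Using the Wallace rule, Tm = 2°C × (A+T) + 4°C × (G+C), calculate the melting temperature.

28°C

Base counts: G=1, T=7, C=2, A=1
A+T = 8, G+C = 3
Tm = 2×8 + 4×3 = 28°C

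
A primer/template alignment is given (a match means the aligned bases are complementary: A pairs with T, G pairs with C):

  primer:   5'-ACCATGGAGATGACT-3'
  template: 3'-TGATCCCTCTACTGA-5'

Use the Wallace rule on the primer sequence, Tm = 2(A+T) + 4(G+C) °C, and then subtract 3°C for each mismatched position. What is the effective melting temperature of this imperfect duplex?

Primer base counts: A=5, T=3, G=4, C=3 → A+T=8, G+C=7
Perfect-match Tm = 2(8) + 4(7) = 16 + 28 = 44°C
Mismatches (positions where the bases are not complementary): 2 (at positions 3, 5)
Effective Tm = 44 − 2×3 = 44 − 6 = 38°C

38°C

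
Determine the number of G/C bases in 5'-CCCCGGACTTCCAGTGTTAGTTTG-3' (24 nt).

13

Counting bases: T=8, G=6, A=3, C=7
G+C = 6 + 7 = 13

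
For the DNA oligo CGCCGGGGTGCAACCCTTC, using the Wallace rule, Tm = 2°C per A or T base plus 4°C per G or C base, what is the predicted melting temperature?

Scanning the sequence gives C=8, T=3, G=6, A=2.
A+T = 5, G+C = 14
Tm = 2(5) + 4(14) = 10 + 56 = 66°C

66°C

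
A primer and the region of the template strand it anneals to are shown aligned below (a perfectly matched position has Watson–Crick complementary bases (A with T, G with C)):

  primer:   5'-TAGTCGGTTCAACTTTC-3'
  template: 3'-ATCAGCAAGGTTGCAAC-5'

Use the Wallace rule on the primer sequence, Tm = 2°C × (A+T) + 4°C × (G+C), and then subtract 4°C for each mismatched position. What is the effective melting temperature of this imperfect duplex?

32°C

Primer base counts: A=3, T=7, G=3, C=4 → A+T=10, G+C=7
Perfect-match Tm = 2(10) + 4(7) = 20 + 28 = 48°C
Mismatches (positions where the bases are not complementary): 4 (at positions 7, 9, 14, 17)
Effective Tm = 48 − 4×4 = 48 − 16 = 32°C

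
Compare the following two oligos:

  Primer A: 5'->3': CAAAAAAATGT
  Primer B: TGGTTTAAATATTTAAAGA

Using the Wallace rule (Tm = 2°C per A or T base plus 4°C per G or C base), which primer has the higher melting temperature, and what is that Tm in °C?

Primer B, 44°C

Primer A: A+T=9, G+C=2 → Tm = 2(9)+4(2) = 26°C
Primer B: A+T=16, G+C=3 → Tm = 2(16)+4(3) = 44°C
26°C vs 44°C → primer B is higher.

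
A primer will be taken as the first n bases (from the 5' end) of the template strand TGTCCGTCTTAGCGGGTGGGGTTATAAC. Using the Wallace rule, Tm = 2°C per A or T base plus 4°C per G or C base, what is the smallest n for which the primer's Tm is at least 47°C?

n = 15

First 14 bases: TGTCCGTCTTAGCG → Tm = 44°C (< 47°C)
First 15 bases: TGTCCGTCTTAGCGG → Tm = 48°C (≥ 47°C)
Each additional base adds 2°C (A/T) or 4°C (G/C), so Tm is non-decreasing in n; n = 15 is the first length to reach 47°C.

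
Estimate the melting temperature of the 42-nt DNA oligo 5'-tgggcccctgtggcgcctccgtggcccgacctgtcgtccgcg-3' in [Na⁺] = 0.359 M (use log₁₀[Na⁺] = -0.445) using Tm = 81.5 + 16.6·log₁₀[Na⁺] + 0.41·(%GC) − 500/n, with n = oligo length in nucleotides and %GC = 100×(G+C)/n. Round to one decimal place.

94.4°C

Length n = 42. Scanning the sequence gives T=8, G=15, A=1, C=18.
G+C = 33, so %GC = 33/42 × 100 = 78.571%
Salt term: 16.6 × (-0.445) = -7.387
GC term: 0.41 × 78.571 = 32.214; length term: −500/42 = −11.905
Tm = 81.5 + (-7.387) + 32.214 − 11.905 = 94.422 → 94.4°C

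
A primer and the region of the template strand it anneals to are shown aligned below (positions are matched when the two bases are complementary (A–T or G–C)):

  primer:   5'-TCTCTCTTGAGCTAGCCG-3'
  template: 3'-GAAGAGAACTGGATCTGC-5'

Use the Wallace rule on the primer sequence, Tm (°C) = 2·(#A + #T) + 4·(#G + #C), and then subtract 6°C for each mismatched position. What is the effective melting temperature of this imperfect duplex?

Primer base counts: A=2, T=6, G=4, C=6 → A+T=8, G+C=10
Perfect-match Tm = 2(8) + 4(10) = 16 + 40 = 56°C
Mismatches (positions where the bases are not complementary): 4 (at positions 1, 2, 11, 16)
Effective Tm = 56 − 4×6 = 56 − 24 = 32°C

32°C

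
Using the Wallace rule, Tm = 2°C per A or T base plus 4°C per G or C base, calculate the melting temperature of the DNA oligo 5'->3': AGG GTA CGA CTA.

36°C

Scanning the sequence gives A=4, C=2, G=4, T=2.
AT pairs contribute 6, GC pairs contribute 6.
Tm = 2(6) + 4(6) = 12 + 24 = 36°C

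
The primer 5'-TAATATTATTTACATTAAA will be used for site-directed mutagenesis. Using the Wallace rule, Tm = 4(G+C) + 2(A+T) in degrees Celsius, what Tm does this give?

Base counts: G=0, C=1, T=9, A=9
A+T = 18, G+C = 1
Tm = 2(18) + 4(1) = 36 + 4 = 40°C

40°C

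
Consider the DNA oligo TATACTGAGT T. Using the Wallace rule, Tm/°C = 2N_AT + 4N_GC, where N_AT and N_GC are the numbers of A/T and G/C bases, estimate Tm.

28°C

Base counts: T=5, C=1, G=2, A=3
So N_AT = 8 and N_GC = 3.
Tm = 2×8 + 4×3 = 28°C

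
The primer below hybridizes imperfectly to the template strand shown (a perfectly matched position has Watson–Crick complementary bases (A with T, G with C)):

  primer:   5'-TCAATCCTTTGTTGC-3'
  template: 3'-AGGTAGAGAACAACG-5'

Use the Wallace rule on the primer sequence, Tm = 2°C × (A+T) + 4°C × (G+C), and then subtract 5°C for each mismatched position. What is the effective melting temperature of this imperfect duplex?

Primer base counts: A=2, T=7, G=2, C=4 → A+T=9, G+C=6
Perfect-match Tm = 2(9) + 4(6) = 18 + 24 = 42°C
Mismatches (positions where the bases are not complementary): 3 (at positions 3, 7, 8)
Effective Tm = 42 − 3×5 = 42 − 15 = 27°C

27°C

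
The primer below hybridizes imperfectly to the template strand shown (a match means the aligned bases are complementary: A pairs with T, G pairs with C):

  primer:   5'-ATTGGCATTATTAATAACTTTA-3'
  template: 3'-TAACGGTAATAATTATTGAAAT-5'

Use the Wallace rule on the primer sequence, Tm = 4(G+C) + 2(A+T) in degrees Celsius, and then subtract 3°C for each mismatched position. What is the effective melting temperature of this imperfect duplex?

Primer base counts: A=8, T=10, G=2, C=2 → A+T=18, G+C=4
Perfect-match Tm = 2(18) + 4(4) = 36 + 16 = 52°C
Mismatches (positions where the bases are not complementary): 1 (at position 5)
Effective Tm = 52 − 1×3 = 52 − 3 = 49°C

49°C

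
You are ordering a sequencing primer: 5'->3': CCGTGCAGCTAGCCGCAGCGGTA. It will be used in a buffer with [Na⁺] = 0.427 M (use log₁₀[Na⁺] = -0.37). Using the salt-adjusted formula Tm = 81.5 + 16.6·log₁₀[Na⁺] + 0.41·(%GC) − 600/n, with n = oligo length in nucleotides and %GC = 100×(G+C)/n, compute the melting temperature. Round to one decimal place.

Length n = 23. Counting bases: A=4, T=3, G=8, C=8
G+C = 16, so %GC = 16/23 × 100 = 69.565%
Salt term: 16.6 × (-0.37) = -6.142
GC term: 0.41 × 69.565 = 28.522; length term: −600/23 = −26.087
Tm = 81.5 + (-6.142) + 28.522 − 26.087 = 77.793 → 77.8°C

77.8°C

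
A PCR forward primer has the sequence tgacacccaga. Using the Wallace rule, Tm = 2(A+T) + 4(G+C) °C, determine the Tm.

34°C

Scanning the sequence gives C=4, G=2, A=4, T=1.
AT pairs contribute 5, GC pairs contribute 6.
Tm = 2×5 + 4×6 = 34°C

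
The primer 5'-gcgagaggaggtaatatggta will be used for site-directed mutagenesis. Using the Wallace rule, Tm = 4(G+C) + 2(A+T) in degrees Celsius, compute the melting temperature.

Counting bases: C=1, A=7, T=4, G=9
A+T = 11, G+C = 10
Tm = 2(11) + 4(10) = 22 + 40 = 62°C

62°C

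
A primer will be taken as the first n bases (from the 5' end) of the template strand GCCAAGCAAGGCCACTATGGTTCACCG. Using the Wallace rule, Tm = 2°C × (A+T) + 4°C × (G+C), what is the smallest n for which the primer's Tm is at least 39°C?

First 11 bases: GCCAAGCAAGG → Tm = 36°C (< 39°C)
First 12 bases: GCCAAGCAAGGC → Tm = 40°C (≥ 39°C)
Since every base adds ≥2°C, Tm only increases with n, so the threshold is first crossed at n = 12.

n = 12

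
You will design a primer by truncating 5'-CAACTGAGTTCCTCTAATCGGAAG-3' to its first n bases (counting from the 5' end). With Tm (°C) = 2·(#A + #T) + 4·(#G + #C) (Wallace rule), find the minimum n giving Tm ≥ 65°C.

First 22 bases: CAACTGAGTTCCTCTAATCGGA → Tm = 64°C (< 65°C)
First 23 bases: CAACTGAGTTCCTCTAATCGGAA → Tm = 66°C (≥ 65°C)
Each additional base adds 2°C (A/T) or 4°C (G/C), so Tm is non-decreasing in n; n = 23 is the first length to reach 65°C.

n = 23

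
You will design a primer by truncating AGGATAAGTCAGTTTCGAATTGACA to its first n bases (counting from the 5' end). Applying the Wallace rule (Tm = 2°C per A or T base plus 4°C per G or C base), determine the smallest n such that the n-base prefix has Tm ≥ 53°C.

First 19 bases: AGGATAAGTCAGTTTCGAA → Tm = 52°C (< 53°C)
First 20 bases: AGGATAAGTCAGTTTCGAAT → Tm = 54°C (≥ 53°C)
Each additional base adds 2°C (A/T) or 4°C (G/C), so Tm is non-decreasing in n; n = 20 is the first length to reach 53°C.

n = 20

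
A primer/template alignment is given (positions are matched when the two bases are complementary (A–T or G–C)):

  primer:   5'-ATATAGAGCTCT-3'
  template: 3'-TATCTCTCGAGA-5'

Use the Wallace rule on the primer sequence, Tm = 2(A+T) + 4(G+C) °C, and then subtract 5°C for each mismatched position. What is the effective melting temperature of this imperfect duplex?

Primer base counts: A=4, T=4, G=2, C=2 → A+T=8, G+C=4
Perfect-match Tm = 2(8) + 4(4) = 16 + 16 = 32°C
Mismatches (positions where the bases are not complementary): 1 (at position 4)
Effective Tm = 32 − 1×5 = 32 − 5 = 27°C

27°C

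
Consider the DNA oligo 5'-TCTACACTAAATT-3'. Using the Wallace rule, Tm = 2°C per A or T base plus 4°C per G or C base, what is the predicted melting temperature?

Scanning the sequence gives G=0, A=5, T=5, C=3.
A+T = 10, G+C = 3
Tm = 4·3 + 2·10 = 12 + 20 = 32°C

32°C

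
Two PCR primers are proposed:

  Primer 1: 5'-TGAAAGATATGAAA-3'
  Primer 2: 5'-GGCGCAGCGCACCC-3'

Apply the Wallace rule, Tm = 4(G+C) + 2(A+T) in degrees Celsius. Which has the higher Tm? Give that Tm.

Primer 2, 52°C

Primer 1: A+T=11, G+C=3 → Tm = 2(11)+4(3) = 34°C
Primer 2: A+T=2, G+C=12 → Tm = 2(2)+4(12) = 52°C
34°C vs 52°C → primer 2 is higher.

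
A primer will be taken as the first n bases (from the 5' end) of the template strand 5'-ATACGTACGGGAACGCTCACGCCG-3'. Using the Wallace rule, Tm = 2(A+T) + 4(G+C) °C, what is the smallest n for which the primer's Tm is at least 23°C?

n = 9

First 8 bases: ATACGTAC → Tm = 22°C (< 23°C)
First 9 bases: ATACGTACG → Tm = 26°C (≥ 23°C)
Each additional base adds 2°C (A/T) or 4°C (G/C), so Tm is non-decreasing in n; n = 9 is the first length to reach 23°C.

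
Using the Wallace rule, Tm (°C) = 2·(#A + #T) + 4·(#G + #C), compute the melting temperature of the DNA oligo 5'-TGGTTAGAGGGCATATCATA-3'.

56°C

Base counts: C=2, G=6, T=6, A=6
A+T = 12, G+C = 8
Tm = 2(12) + 4(8) = 24 + 32 = 56°C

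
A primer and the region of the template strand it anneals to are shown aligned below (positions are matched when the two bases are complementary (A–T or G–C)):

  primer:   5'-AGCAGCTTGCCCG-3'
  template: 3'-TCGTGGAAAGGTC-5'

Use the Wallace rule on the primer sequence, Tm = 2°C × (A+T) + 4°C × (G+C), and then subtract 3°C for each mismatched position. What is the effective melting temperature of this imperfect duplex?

35°C

Primer base counts: A=2, T=2, G=4, C=5 → A+T=4, G+C=9
Perfect-match Tm = 2(4) + 4(9) = 8 + 36 = 44°C
Mismatches (positions where the bases are not complementary): 3 (at positions 5, 9, 12)
Effective Tm = 44 − 3×3 = 44 − 9 = 35°C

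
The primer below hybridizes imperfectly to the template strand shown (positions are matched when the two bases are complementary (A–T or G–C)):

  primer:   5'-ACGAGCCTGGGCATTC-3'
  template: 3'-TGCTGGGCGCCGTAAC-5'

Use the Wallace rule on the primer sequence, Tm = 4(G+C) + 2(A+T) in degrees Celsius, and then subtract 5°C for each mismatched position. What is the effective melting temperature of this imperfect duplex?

Primer base counts: A=3, T=3, G=5, C=5 → A+T=6, G+C=10
Perfect-match Tm = 2(6) + 4(10) = 12 + 40 = 52°C
Mismatches (positions where the bases are not complementary): 4 (at positions 5, 8, 9, 16)
Effective Tm = 52 − 4×5 = 52 − 20 = 32°C

32°C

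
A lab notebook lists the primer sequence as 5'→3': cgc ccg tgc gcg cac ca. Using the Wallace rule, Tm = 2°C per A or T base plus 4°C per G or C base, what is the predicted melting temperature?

62°C

G=5, A=2, C=9, T=1
AT pairs contribute 3, GC pairs contribute 14.
Tm = 4·14 + 2·3 = 56 + 6 = 62°C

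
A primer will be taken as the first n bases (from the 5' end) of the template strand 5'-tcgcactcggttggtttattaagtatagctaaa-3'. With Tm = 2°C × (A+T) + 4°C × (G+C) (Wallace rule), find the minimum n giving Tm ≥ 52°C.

n = 17

First 16 bases: TCGCACTCGGTTGGTT → Tm = 50°C (< 52°C)
First 17 bases: TCGCACTCGGTTGGTTT → Tm = 52°C (≥ 52°C)
Each additional base adds 2°C (A/T) or 4°C (G/C), so Tm is non-decreasing in n; n = 17 is the first length to reach 52°C.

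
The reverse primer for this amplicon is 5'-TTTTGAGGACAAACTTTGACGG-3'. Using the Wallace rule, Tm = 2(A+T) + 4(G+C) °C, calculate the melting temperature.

T=7, G=6, C=3, A=6
So N_AT = 13 and N_GC = 9.
Tm = 2(13) + 4(9) = 26 + 36 = 62°C

62°C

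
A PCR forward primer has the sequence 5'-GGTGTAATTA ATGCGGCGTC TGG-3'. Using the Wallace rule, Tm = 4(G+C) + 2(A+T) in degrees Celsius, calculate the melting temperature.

Base counts: A=4, T=7, C=3, G=9
So N_AT = 11 and N_GC = 12.
Tm = 2×11 + 4×12 = 70°C

70°C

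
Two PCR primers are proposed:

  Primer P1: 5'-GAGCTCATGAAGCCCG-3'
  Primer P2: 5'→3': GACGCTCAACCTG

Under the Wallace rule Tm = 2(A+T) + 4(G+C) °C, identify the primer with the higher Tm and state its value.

Primer P1: A+T=6, G+C=10 → Tm = 2(6)+4(10) = 52°C
Primer P2: A+T=5, G+C=8 → Tm = 2(5)+4(8) = 42°C
52°C vs 42°C → primer P1 is higher.

Primer P1, 52°C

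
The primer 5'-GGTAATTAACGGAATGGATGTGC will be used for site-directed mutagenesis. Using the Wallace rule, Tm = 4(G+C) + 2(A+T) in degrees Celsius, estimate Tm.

66°C

Counting bases: A=7, C=2, G=8, T=6
AT pairs contribute 13, GC pairs contribute 10.
Tm = 4·10 + 2·13 = 40 + 26 = 66°C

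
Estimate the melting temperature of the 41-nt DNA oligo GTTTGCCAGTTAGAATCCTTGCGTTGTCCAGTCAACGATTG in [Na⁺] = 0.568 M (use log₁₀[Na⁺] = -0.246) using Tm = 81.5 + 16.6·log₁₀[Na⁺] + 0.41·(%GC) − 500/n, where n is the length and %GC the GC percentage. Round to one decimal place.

Length n = 41. A=8, C=9, T=14, G=10
G+C = 19, so %GC = 19/41 × 100 = 46.341%
Salt term: 16.6 × (-0.246) = -4.084
GC term: 0.41 × 46.341 = 19; length term: −500/41 = −12.195
Tm = 81.5 + (-4.084) + 19 − 12.195 = 84.221 → 84.2°C

84.2°C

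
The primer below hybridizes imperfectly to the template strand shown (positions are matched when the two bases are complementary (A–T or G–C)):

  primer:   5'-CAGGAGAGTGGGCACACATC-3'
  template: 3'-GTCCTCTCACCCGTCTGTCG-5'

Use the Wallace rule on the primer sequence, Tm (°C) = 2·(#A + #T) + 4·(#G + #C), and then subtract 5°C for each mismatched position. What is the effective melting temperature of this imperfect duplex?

Primer base counts: A=6, T=2, G=7, C=5 → A+T=8, G+C=12
Perfect-match Tm = 2(8) + 4(12) = 16 + 48 = 64°C
Mismatches (positions where the bases are not complementary): 2 (at positions 15, 19)
Effective Tm = 64 − 2×5 = 64 − 10 = 54°C

54°C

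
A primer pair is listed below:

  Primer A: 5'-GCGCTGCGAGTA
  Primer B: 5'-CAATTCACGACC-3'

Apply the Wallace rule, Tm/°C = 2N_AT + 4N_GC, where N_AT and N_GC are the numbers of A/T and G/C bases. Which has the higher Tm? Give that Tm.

Primer A, 40°C

Primer A: A+T=4, G+C=8 → Tm = 2(4)+4(8) = 40°C
Primer B: A+T=6, G+C=6 → Tm = 2(6)+4(6) = 36°C
40°C vs 36°C → primer A is higher.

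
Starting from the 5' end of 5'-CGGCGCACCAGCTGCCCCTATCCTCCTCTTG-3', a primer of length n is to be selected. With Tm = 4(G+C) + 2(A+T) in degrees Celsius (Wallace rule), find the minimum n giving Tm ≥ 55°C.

First 15 bases: CGGCGCACCAGCTGC → Tm = 54°C (< 55°C)
First 16 bases: CGGCGCACCAGCTGCC → Tm = 58°C (≥ 55°C)
Since every base adds ≥2°C, Tm only increases with n, so the threshold is first crossed at n = 16.

n = 16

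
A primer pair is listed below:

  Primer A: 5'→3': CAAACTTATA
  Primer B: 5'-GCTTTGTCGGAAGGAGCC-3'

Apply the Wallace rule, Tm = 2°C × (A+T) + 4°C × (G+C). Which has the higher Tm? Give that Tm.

Primer B, 58°C

Primer A: A+T=8, G+C=2 → Tm = 2(8)+4(2) = 24°C
Primer B: A+T=7, G+C=11 → Tm = 2(7)+4(11) = 58°C
24°C vs 58°C → primer B is higher.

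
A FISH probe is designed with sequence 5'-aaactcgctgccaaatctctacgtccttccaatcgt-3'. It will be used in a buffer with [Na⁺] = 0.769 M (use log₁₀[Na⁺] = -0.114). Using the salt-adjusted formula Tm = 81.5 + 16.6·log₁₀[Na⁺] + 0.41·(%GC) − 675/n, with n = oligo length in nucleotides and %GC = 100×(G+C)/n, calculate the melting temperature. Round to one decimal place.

80.2°C

Length n = 36. Base counts: C=13, A=9, G=4, T=10
G+C = 17, so %GC = 17/36 × 100 = 47.222%
Salt term: 16.6 × (-0.114) = -1.892
GC term: 0.41 × 47.222 = 19.361; length term: −675/36 = −18.75
Tm = 81.5 + (-1.892) + 19.361 − 18.75 = 80.219 → 80.2°C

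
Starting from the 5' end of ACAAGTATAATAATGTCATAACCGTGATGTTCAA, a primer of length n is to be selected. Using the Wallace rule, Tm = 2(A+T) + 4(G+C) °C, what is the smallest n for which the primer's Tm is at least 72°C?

First 27 bases: ACAAGTATAATAATGTCATAACCGTGA → Tm = 70°C (< 72°C)
First 28 bases: ACAAGTATAATAATGTCATAACCGTGAT → Tm = 72°C (≥ 72°C)
Since every base adds ≥2°C, Tm only increases with n, so the threshold is first crossed at n = 28.

n = 28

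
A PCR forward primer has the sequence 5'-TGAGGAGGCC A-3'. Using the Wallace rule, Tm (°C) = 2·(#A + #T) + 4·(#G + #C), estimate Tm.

36°C

C=2, T=1, A=3, G=5
AT pairs contribute 4, GC pairs contribute 7.
Tm = 4·7 + 2·4 = 28 + 8 = 36°C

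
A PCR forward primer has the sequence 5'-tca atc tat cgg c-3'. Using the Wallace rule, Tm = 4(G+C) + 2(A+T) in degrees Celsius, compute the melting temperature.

38°C

Scanning the sequence gives T=4, A=3, G=2, C=4.
So N_AT = 7 and N_GC = 6.
Tm = 4·6 + 2·7 = 24 + 14 = 38°C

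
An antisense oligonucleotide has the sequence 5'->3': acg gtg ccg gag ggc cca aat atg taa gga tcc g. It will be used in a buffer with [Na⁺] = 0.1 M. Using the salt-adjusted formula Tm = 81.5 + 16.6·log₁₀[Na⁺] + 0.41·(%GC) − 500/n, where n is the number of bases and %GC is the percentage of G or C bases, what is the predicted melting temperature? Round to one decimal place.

Length n = 34. Scanning the sequence gives T=5, A=9, G=12, C=8.
G+C = 20, so %GC = 20/34 × 100 = 58.824%
Salt term: 16.6 × (-1) = -16.6
GC term: 0.41 × 58.824 = 24.118; length term: −500/34 = −14.706
Tm = 81.5 + (-16.6) + 24.118 − 14.706 = 74.312 → 74.3°C

74.3°C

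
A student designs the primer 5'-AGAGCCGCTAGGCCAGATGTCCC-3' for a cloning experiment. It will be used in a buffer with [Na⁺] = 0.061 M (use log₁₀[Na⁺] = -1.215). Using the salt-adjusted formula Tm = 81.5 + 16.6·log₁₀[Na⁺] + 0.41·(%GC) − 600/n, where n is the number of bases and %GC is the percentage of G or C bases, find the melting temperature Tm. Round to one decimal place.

Length n = 23. A=5, G=7, C=8, T=3
G+C = 15, so %GC = 15/23 × 100 = 65.217%
Salt term: 16.6 × (-1.215) = -20.169
GC term: 0.41 × 65.217 = 26.739; length term: −600/23 = −26.087
Tm = 81.5 + (-20.169) + 26.739 − 26.087 = 61.983 → 62.0°C

62.0°C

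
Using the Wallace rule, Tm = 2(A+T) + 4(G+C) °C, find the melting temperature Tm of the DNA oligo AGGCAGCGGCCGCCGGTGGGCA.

80°C

Scanning the sequence gives G=11, C=7, A=3, T=1.
AT pairs contribute 4, GC pairs contribute 18.
Tm = 4·18 + 2·4 = 72 + 8 = 80°C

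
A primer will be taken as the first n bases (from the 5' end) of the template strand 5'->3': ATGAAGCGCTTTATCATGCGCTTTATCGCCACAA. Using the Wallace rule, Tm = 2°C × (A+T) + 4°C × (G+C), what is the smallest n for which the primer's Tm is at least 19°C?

n = 7

First 6 bases: ATGAAG → Tm = 16°C (< 19°C)
First 7 bases: ATGAAGC → Tm = 20°C (≥ 19°C)
Each additional base adds 2°C (A/T) or 4°C (G/C), so Tm is non-decreasing in n; n = 7 is the first length to reach 19°C.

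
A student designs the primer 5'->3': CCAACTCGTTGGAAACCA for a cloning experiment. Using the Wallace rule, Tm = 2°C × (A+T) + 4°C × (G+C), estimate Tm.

54°C

Scanning the sequence gives C=6, G=3, A=6, T=3.
AT pairs contribute 9, GC pairs contribute 9.
Tm = 2(9) + 4(9) = 18 + 36 = 54°C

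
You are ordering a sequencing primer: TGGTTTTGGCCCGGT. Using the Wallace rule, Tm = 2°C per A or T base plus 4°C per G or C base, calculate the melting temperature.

Counting bases: A=0, T=6, G=6, C=3
A+T = 6, G+C = 9
Tm = 2(6) + 4(9) = 12 + 36 = 48°C

48°C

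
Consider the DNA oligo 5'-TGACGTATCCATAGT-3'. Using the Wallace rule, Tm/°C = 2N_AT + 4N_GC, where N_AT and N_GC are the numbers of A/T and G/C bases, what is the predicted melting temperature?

Base counts: C=3, A=4, G=3, T=5
A+T = 9, G+C = 6
Tm = 4·6 + 2·9 = 24 + 18 = 42°C

42°C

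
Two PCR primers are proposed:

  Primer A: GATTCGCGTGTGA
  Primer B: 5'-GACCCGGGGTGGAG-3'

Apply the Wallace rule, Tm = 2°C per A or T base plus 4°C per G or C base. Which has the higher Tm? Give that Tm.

Primer B, 50°C

Primer A: A+T=6, G+C=7 → Tm = 2(6)+4(7) = 40°C
Primer B: A+T=3, G+C=11 → Tm = 2(3)+4(11) = 50°C
40°C vs 50°C → primer B is higher.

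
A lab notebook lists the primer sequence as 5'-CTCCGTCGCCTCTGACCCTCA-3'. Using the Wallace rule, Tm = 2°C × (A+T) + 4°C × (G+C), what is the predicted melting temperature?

70°C

T=5, C=11, G=3, A=2
AT pairs contribute 7, GC pairs contribute 14.
Tm = 2×7 + 4×14 = 70°C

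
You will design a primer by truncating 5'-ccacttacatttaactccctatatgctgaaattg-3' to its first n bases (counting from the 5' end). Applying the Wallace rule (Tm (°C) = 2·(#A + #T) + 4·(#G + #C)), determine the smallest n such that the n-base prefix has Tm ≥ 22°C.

First 7 bases: CCACTTA → Tm = 20°C (< 22°C)
First 8 bases: CCACTTAC → Tm = 24°C (≥ 22°C)
Each additional base adds 2°C (A/T) or 4°C (G/C), so Tm is non-decreasing in n; n = 8 is the first length to reach 22°C.

n = 8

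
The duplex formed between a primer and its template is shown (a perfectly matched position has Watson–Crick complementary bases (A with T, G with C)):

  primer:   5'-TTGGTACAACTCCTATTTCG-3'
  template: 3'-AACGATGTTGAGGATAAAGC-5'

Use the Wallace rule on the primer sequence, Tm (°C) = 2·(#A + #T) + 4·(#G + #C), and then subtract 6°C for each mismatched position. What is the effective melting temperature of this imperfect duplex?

Primer base counts: A=4, T=8, G=3, C=5 → A+T=12, G+C=8
Perfect-match Tm = 2(12) + 4(8) = 24 + 32 = 56°C
Mismatches (positions where the bases are not complementary): 1 (at position 4)
Effective Tm = 56 − 1×6 = 56 − 6 = 50°C

50°C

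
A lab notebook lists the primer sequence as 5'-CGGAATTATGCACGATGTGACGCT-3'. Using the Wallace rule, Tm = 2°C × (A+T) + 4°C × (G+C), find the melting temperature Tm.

72°C

A=6, G=7, C=5, T=6
AT pairs contribute 12, GC pairs contribute 12.
Tm = 2(12) + 4(12) = 24 + 48 = 72°C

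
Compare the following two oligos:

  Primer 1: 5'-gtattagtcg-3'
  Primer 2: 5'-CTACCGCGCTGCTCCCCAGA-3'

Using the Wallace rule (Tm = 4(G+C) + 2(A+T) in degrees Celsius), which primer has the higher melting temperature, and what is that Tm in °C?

Primer 1: A+T=6, G+C=4 → Tm = 2(6)+4(4) = 28°C
Primer 2: A+T=6, G+C=14 → Tm = 2(6)+4(14) = 68°C
28°C vs 68°C → primer 2 is higher.

Primer 2, 68°C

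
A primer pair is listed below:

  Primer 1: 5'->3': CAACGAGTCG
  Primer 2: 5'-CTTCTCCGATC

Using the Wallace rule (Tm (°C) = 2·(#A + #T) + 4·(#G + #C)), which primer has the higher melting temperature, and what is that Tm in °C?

Primer 2, 34°C

Primer 1: A+T=4, G+C=6 → Tm = 2(4)+4(6) = 32°C
Primer 2: A+T=5, G+C=6 → Tm = 2(5)+4(6) = 34°C
32°C vs 34°C → primer 2 is higher.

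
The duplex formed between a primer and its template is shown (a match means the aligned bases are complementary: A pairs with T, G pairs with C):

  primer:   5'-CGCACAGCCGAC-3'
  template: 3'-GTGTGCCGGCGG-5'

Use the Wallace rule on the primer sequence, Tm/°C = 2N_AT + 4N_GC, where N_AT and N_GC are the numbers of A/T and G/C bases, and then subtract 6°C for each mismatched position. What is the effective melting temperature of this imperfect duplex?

24°C

Primer base counts: A=3, T=0, G=3, C=6 → A+T=3, G+C=9
Perfect-match Tm = 2(3) + 4(9) = 6 + 36 = 42°C
Mismatches (positions where the bases are not complementary): 3 (at positions 2, 6, 11)
Effective Tm = 42 − 3×6 = 42 − 18 = 24°C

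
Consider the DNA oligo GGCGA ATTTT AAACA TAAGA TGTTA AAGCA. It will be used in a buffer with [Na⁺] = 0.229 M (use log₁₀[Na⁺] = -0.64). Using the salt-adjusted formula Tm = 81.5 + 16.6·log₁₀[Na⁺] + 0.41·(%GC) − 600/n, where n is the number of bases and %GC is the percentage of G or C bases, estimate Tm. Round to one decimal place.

Length n = 30. Scanning the sequence gives G=6, T=8, C=3, A=13.
G+C = 9, so %GC = 9/30 × 100 = 30%
Salt term: 16.6 × (-0.64) = -10.624
GC term: 0.41 × 30 = 12.3; length term: −600/30 = −20
Tm = 81.5 + (-10.624) + 12.3 − 20 = 63.176 → 63.2°C

63.2°C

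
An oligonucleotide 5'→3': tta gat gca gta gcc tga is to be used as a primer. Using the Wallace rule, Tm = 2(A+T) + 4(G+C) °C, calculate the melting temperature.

52°C

C=3, T=5, G=5, A=5
AT pairs contribute 10, GC pairs contribute 8.
Tm = 2(10) + 4(8) = 20 + 32 = 52°C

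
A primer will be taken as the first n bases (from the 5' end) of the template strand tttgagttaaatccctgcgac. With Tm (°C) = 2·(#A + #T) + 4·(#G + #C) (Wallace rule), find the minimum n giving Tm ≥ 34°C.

n = 14

First 13 bases: TTTGAGTTAAATC → Tm = 32°C (< 34°C)
First 14 bases: TTTGAGTTAAATCC → Tm = 36°C (≥ 34°C)
Each additional base adds 2°C (A/T) or 4°C (G/C), so Tm is non-decreasing in n; n = 14 is the first length to reach 34°C.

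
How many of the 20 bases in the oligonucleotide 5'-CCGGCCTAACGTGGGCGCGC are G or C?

Counting bases: G=8, A=2, C=8, T=2
G+C = 8 + 8 = 16

16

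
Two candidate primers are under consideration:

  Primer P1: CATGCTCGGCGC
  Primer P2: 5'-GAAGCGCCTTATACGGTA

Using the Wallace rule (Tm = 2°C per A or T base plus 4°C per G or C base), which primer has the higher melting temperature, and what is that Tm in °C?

Primer P2, 54°C

Primer P1: A+T=3, G+C=9 → Tm = 2(3)+4(9) = 42°C
Primer P2: A+T=9, G+C=9 → Tm = 2(9)+4(9) = 54°C
42°C vs 54°C → primer P2 is higher.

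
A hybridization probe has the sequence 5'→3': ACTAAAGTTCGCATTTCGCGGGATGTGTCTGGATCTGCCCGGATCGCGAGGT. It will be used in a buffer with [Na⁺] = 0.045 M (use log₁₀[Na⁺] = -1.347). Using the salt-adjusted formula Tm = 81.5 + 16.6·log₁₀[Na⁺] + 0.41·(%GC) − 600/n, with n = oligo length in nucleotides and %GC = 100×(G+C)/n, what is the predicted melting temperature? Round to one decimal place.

Length n = 52. Counting bases: C=12, T=14, G=17, A=9
G+C = 29, so %GC = 29/52 × 100 = 55.769%
Salt term: 16.6 × (-1.347) = -22.36
GC term: 0.41 × 55.769 = 22.865; length term: −600/52 = −11.538
Tm = 81.5 + (-22.36) + 22.865 − 11.538 = 70.467 → 70.5°C

70.5°C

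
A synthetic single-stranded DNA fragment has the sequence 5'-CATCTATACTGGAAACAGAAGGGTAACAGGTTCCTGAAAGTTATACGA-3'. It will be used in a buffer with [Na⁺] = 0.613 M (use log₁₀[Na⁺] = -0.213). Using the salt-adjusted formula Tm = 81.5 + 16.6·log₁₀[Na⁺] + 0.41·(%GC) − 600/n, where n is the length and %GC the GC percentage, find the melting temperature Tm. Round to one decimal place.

81.7°C

Length n = 48. Counting bases: C=8, A=18, T=11, G=11
G+C = 19, so %GC = 19/48 × 100 = 39.583%
Salt term: 16.6 × (-0.213) = -3.536
GC term: 0.41 × 39.583 = 16.229; length term: −600/48 = −12.5
Tm = 81.5 + (-3.536) + 16.229 − 12.5 = 81.693 → 81.7°C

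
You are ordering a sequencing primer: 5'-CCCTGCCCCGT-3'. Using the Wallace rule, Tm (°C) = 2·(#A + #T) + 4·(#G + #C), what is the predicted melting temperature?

40°C

A=0, G=2, T=2, C=7
So N_AT = 2 and N_GC = 9.
Tm = 2×2 + 4×9 = 40°C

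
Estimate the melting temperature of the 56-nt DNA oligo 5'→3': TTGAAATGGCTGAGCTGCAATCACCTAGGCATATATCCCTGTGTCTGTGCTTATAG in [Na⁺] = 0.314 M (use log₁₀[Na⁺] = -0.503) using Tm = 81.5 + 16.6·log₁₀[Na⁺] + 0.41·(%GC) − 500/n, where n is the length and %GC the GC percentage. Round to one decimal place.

Length n = 56. Counting bases: T=18, A=13, G=13, C=12
G+C = 25, so %GC = 25/56 × 100 = 44.643%
Salt term: 16.6 × (-0.503) = -8.35
GC term: 0.41 × 44.643 = 18.304; length term: −500/56 = −8.929
Tm = 81.5 + (-8.35) + 18.304 − 8.929 = 82.525 → 82.5°C

82.5°C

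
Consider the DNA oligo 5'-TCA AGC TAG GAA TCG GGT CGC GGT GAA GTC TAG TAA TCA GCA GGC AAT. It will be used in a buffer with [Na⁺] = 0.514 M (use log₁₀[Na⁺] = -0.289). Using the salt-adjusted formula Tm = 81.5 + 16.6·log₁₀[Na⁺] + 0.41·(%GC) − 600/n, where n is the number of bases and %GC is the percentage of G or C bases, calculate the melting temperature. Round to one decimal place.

Length n = 48. C=9, G=15, T=10, A=14
G+C = 24, so %GC = 24/48 × 100 = 50%
Salt term: 16.6 × (-0.289) = -4.797
GC term: 0.41 × 50 = 20.5; length term: −600/48 = −12.5
Tm = 81.5 + (-4.797) + 20.5 − 12.5 = 84.703 → 84.7°C

84.7°C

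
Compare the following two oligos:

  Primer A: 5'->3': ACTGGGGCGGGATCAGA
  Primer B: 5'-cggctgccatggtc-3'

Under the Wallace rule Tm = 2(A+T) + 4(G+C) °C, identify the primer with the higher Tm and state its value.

Primer A: A+T=6, G+C=11 → Tm = 2(6)+4(11) = 56°C
Primer B: A+T=4, G+C=10 → Tm = 2(4)+4(10) = 48°C
56°C vs 48°C → primer A is higher.

Primer A, 56°C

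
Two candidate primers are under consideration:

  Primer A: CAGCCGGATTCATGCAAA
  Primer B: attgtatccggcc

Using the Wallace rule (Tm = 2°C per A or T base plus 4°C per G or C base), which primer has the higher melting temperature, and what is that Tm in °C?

Primer A, 54°C

Primer A: A+T=9, G+C=9 → Tm = 2(9)+4(9) = 54°C
Primer B: A+T=6, G+C=7 → Tm = 2(6)+4(7) = 40°C
54°C vs 40°C → primer A is higher.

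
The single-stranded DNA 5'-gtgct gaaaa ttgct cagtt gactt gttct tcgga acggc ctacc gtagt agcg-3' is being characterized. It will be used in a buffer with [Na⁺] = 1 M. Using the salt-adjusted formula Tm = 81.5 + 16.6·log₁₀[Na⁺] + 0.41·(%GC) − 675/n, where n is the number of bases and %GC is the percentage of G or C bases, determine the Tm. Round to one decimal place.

89.5°C

Length n = 54. Scanning the sequence gives A=11, C=12, T=16, G=15.
G+C = 27, so %GC = 27/54 × 100 = 50%
Salt term: 16.6 × (0) = 0
GC term: 0.41 × 50 = 20.5; length term: −675/54 = −12.5
Tm = 81.5 + (0) + 20.5 − 12.5 = 89.5 → 89.5°C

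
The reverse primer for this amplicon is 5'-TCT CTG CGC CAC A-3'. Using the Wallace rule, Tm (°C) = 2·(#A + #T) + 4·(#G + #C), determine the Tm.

Base counts: A=2, G=2, T=3, C=6
AT pairs contribute 5, GC pairs contribute 8.
Tm = 2(5) + 4(8) = 10 + 32 = 42°C

42°C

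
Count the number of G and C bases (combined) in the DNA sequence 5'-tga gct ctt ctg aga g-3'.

Scanning the sequence gives C=3, G=5, A=3, T=5.
G+C = 5 + 3 = 8

8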